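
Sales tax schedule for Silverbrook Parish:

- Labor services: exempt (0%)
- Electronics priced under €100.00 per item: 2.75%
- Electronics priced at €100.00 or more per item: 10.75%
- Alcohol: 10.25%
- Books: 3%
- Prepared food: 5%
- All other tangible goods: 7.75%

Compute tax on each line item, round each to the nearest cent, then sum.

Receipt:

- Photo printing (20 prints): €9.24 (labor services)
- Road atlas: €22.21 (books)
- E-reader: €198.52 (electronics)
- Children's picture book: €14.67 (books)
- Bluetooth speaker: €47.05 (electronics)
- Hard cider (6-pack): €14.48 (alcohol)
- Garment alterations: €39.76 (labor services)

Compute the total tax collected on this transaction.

Photo printing (20 prints) €9.24: labor services → 0% → €0.00
Road atlas €22.21: books → 3% → €0.67
E-reader €198.52: electronics, €100.00 or more → 10.75% → €21.34
Children's picture book €14.67: books → 3% → €0.44
Bluetooth speaker €47.05: electronics, under €100.00 → 2.75% → €1.29
Hard cider (6-pack) €14.48: alcohol → 10.25% → €1.48
Garment alterations €39.76: labor services → 0% → €0.00
Total tax = €0.67 + €21.34 + €0.44 + €1.29 + €1.48 = €25.22

€25.22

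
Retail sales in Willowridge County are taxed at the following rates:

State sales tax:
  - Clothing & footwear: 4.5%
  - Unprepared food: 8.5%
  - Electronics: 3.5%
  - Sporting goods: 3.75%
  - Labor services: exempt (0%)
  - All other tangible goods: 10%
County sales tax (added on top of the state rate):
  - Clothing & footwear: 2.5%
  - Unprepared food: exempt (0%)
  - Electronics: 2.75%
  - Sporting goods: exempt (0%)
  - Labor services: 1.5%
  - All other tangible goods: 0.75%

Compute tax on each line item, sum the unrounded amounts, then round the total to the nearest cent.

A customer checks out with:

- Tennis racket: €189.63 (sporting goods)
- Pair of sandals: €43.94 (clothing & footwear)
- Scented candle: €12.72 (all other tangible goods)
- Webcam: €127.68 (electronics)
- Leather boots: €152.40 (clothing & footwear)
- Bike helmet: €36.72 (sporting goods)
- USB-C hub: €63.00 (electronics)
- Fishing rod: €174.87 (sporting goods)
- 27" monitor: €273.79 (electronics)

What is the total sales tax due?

€59.19

Tennis racket €189.63: sporting goods → 3.75% + 0% county = 3.75% → €7.111125
Pair of sandals €43.94: clothing & footwear → 4.5% + 2.5% county = 7% → €3.0758
Scented candle €12.72: all other tangible goods → 10% + 0.75% county = 10.75% → €1.3674
Webcam €127.68: electronics → 3.5% + 2.75% county = 6.25% → €7.98
Leather boots €152.40: clothing & footwear → 4.5% + 2.5% county = 7% → €10.668
Bike helmet €36.72: sporting goods → 3.75% + 0% county = 3.75% → €1.377
USB-C hub €63.00: electronics → 3.5% + 2.75% county = 6.25% → €3.9375
Fishing rod €174.87: sporting goods → 3.75% + 0% county = 3.75% → €6.557625
27" monitor €273.79: electronics → 3.5% + 2.75% county = 6.25% → €17.111875
Unrounded tax sum = €59.186325 → €59.19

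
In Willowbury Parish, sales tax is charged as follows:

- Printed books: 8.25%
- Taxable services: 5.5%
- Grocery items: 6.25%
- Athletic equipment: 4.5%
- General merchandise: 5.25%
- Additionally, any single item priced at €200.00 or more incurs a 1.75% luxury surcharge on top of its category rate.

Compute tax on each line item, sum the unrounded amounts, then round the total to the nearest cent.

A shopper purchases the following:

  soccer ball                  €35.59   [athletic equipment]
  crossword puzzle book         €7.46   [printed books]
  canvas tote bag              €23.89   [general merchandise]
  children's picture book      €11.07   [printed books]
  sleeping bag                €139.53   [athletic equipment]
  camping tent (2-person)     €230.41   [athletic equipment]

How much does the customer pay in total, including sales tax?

€473.01

Soccer ball €35.59: athletic equipment → 4.5% → €1.60155
Crossword puzzle book €7.46: printed books → 8.25% → €0.61545
Canvas tote bag €23.89: general merchandise → 5.25% → €1.254225
Children's picture book €11.07: printed books → 8.25% → €0.913275
Sleeping bag €139.53: athletic equipment → 4.5% → €6.27885
Camping tent (2-person) €230.41: athletic equipment → 4.5% + 1.75% surcharge = 6.25% → €14.400625
Subtotal = €447.95; unrounded tax = €25.063975 → €25.06; total due = €473.01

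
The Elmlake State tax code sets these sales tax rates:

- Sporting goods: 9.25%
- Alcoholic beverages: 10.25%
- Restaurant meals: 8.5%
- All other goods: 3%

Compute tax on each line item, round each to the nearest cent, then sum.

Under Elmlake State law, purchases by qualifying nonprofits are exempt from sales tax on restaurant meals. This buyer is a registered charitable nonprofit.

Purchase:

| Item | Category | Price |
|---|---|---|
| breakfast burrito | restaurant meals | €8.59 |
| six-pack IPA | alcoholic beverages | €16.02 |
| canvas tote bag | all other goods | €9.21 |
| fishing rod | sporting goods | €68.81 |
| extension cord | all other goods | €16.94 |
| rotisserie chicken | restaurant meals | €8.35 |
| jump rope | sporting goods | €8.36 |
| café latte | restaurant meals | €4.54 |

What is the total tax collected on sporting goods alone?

Fishing rod €68.81: sporting goods → 9.25% → €6.36
Jump rope €8.36: sporting goods → 9.25% → €0.77
Tax on sporting goods = €6.36 + €0.77 = €7.13

€7.13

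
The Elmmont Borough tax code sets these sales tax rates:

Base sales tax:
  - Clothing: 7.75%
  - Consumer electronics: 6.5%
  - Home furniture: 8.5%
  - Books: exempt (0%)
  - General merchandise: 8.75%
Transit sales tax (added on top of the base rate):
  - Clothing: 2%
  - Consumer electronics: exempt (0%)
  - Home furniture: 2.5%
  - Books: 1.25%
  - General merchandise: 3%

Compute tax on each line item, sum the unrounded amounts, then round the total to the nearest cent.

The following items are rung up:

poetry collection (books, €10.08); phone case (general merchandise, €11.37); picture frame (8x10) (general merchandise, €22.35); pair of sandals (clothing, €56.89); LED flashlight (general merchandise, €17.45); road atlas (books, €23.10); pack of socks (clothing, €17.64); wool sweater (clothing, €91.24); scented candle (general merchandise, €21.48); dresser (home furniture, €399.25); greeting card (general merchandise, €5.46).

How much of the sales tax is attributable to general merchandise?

Phone case €11.37: general merchandise → 8.75% + 3% transit = 11.75% → €1.335975
Picture frame (8x10) €22.35: general merchandise → 8.75% + 3% transit = 11.75% → €2.626125
LED flashlight €17.45: general merchandise → 8.75% + 3% transit = 11.75% → €2.050375
Scented candle €21.48: general merchandise → 8.75% + 3% transit = 11.75% → €2.5239
Greeting card €5.46: general merchandise → 8.75% + 3% transit = 11.75% → €0.64155
Tax on general merchandise: unrounded sum = €9.177925 → €9.18

€9.18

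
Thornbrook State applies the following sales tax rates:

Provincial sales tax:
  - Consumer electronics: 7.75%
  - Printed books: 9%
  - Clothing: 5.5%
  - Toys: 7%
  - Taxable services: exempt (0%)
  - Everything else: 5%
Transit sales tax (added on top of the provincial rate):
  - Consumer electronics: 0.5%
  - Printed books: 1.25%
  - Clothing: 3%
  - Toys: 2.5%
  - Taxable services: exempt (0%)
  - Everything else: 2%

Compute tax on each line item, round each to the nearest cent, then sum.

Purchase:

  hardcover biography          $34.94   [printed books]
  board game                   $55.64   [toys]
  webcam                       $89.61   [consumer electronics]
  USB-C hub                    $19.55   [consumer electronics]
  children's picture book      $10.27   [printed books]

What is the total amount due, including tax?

$228.93

Hardcover biography $34.94: printed books → 9% + 1.25% transit = 10.25% → $3.58
Board game $55.64: toys → 7% + 2.5% transit = 9.5% → $5.29
Webcam $89.61: consumer electronics → 7.75% + 0.5% transit = 8.25% → $7.39
USB-C hub $19.55: consumer electronics → 7.75% + 0.5% transit = 8.25% → $1.61
Children's picture book $10.27: printed books → 9% + 1.25% transit = 10.25% → $1.05
Subtotal = $210.01; tax = $18.92; total due = $228.93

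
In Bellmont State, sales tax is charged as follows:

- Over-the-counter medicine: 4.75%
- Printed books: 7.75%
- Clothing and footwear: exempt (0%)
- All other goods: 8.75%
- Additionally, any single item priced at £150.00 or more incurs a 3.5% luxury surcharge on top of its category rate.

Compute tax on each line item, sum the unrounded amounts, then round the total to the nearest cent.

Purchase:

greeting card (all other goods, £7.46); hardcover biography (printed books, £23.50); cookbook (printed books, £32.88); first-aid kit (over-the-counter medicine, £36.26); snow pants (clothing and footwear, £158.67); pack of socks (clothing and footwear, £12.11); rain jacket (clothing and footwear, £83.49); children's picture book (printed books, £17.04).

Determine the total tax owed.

£13.62

Greeting card £7.46: all other goods → 8.75% → £0.65275
Hardcover biography £23.50: printed books → 7.75% → £1.82125
Cookbook £32.88: printed books → 7.75% → £2.5482
First-aid kit £36.26: over-the-counter medicine → 4.75% → £1.72235
Snow pants £158.67: clothing and footwear → 0% + 3.5% surcharge = 3.5% → £5.55345
Pack of socks £12.11: clothing and footwear → 0% → £0.00
Rain jacket £83.49: clothing and footwear → 0% → £0.00
Children's picture book £17.04: printed books → 7.75% → £1.3206
Unrounded tax sum = £13.6186 → £13.62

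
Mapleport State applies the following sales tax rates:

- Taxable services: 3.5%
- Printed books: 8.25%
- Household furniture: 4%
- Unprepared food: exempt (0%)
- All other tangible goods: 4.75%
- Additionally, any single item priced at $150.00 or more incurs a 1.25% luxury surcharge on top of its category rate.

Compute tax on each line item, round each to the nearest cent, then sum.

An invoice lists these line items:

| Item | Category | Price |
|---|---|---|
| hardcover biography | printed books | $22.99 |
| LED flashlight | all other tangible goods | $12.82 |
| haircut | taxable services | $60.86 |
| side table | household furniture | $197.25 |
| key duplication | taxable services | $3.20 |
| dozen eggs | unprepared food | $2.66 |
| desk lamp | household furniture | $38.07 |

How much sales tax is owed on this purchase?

$16.63

Hardcover biography $22.99: printed books → 8.25% → $1.90
LED flashlight $12.82: all other tangible goods → 4.75% → $0.61
Haircut $60.86: taxable services → 3.5% → $2.13
Side table $197.25: household furniture → 4% + 1.25% surcharge = 5.25% → $10.36
Key duplication $3.20: taxable services → 3.5% → $0.11
Dozen eggs $2.66: unprepared food → 0% → $0.00
Desk lamp $38.07: household furniture → 4% → $1.52
Total tax = $1.90 + $0.61 + $2.13 + $10.36 + $0.11 + $1.52 = $16.63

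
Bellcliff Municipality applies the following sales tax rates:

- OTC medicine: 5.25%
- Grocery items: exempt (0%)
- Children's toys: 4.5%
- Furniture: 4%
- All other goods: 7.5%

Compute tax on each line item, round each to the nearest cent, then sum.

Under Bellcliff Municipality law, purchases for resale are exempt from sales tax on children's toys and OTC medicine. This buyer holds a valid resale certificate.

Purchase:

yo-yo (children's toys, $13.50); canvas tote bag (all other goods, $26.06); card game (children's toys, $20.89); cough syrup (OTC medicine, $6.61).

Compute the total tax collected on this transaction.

$1.95

Yo-yo $13.50: children's toys, buyer-exempt → 0% → $0.00
Canvas tote bag $26.06: all other goods → 7.5% → $1.95
Card game $20.89: children's toys, buyer-exempt → 0% → $0.00
Cough syrup $6.61: OTC medicine, buyer-exempt → 0% → $0.00
Total tax = $1.95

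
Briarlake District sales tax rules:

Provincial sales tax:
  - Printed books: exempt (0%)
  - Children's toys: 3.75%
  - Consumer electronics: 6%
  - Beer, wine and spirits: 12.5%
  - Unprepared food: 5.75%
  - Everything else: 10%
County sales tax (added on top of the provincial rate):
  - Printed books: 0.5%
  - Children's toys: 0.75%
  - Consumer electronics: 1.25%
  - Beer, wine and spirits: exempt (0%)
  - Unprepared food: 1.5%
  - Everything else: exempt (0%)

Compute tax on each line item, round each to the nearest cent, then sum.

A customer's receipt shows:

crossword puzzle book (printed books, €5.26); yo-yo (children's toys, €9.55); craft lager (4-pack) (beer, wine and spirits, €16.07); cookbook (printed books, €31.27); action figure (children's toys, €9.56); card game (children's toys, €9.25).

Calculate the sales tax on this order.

€3.48

Crossword puzzle book €5.26: printed books → 0% + 0.5% county = 0.5% → €0.03
Yo-yo €9.55: children's toys → 3.75% + 0.75% county = 4.5% → €0.43
Craft lager (4-pack) €16.07: beer, wine and spirits → 12.5% + 0% county = 12.5% → €2.01
Cookbook €31.27: printed books → 0% + 0.5% county = 0.5% → €0.16
Action figure €9.56: children's toys → 3.75% + 0.75% county = 4.5% → €0.43
Card game €9.25: children's toys → 3.75% + 0.75% county = 4.5% → €0.42
Total tax = €0.03 + €0.43 + €2.01 + €0.16 + €0.43 + €0.42 = €3.48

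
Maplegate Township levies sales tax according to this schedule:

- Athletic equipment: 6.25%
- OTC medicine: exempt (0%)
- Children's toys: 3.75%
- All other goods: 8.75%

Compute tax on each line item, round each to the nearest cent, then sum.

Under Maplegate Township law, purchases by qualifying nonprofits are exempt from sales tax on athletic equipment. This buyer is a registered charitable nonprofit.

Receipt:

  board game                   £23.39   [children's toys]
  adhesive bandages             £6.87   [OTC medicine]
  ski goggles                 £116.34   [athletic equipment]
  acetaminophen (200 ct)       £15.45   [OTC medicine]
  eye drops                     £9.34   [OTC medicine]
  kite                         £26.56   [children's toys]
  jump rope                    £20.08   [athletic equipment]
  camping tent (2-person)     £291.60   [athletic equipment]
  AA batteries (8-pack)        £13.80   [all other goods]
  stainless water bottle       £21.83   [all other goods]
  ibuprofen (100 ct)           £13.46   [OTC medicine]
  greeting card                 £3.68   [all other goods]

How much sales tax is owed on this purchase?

£5.32

Board game £23.39: children's toys → 3.75% → £0.88
Adhesive bandages £6.87: OTC medicine → 0% → £0.00
Ski goggles £116.34: athletic equipment, buyer-exempt → 0% → £0.00
Acetaminophen (200 ct) £15.45: OTC medicine → 0% → £0.00
Eye drops £9.34: OTC medicine → 0% → £0.00
Kite £26.56: children's toys → 3.75% → £1.00
Jump rope £20.08: athletic equipment, buyer-exempt → 0% → £0.00
Camping tent (2-person) £291.60: athletic equipment, buyer-exempt → 0% → £0.00
AA batteries (8-pack) £13.80: all other goods → 8.75% → £1.21
Stainless water bottle £21.83: all other goods → 8.75% → £1.91
Ibuprofen (100 ct) £13.46: OTC medicine → 0% → £0.00
Greeting card £3.68: all other goods → 8.75% → £0.32
Total tax = £0.88 + £1.00 + £1.21 + £1.91 + £0.32 = £5.32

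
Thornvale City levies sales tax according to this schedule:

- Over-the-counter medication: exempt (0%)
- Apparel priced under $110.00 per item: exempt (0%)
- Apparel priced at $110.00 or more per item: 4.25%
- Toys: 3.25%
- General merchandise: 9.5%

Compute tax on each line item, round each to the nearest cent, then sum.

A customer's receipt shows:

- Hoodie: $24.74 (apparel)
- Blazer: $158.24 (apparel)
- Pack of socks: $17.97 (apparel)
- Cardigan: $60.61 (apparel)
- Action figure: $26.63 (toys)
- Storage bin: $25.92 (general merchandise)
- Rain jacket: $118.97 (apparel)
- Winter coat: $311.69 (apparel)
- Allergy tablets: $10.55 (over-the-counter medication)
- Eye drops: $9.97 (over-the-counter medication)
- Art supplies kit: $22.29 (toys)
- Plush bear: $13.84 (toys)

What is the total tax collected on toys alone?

$2.04

Action figure $26.63: toys → 3.25% → $0.87
Art supplies kit $22.29: toys → 3.25% → $0.72
Plush bear $13.84: toys → 3.25% → $0.45
Tax on toys = $0.87 + $0.72 + $0.45 = $2.04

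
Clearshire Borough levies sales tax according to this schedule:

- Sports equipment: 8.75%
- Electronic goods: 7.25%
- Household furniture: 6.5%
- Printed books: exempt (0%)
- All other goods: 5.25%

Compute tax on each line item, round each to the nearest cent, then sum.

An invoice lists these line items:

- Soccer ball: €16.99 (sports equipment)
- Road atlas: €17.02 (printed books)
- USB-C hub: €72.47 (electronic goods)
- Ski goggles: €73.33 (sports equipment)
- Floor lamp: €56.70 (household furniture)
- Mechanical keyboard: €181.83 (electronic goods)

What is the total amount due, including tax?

€448.37

Soccer ball €16.99: sports equipment → 8.75% → €1.49
Road atlas €17.02: printed books → 0% → €0.00
USB-C hub €72.47: electronic goods → 7.25% → €5.25
Ski goggles €73.33: sports equipment → 8.75% → €6.42
Floor lamp €56.70: household furniture → 6.5% → €3.69
Mechanical keyboard €181.83: electronic goods → 7.25% → €13.18
Subtotal = €418.34; tax = €30.03; total due = €448.37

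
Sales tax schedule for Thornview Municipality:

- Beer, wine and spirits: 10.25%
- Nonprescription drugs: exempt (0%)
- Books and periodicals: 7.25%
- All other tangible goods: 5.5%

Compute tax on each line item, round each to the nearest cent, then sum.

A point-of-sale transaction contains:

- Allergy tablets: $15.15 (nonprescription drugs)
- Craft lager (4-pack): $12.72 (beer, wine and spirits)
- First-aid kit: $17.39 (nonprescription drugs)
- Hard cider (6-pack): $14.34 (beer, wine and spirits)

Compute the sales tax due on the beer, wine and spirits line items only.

$2.77

Craft lager (4-pack) $12.72: beer, wine and spirits → 10.25% → $1.30
Hard cider (6-pack) $14.34: beer, wine and spirits → 10.25% → $1.47
Tax on beer, wine and spirits = $1.30 + $1.47 = $2.77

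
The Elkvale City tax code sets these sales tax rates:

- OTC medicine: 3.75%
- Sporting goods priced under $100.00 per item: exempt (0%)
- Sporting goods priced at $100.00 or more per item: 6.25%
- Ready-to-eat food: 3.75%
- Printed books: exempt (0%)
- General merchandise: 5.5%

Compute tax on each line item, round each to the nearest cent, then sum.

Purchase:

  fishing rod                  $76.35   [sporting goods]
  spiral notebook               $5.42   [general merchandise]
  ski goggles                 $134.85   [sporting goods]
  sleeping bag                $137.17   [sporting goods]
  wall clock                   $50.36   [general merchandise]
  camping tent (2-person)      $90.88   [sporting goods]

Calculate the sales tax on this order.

$20.07

Fishing rod $76.35: sporting goods, under $100.00 → 0% → $0.00
Spiral notebook $5.42: general merchandise → 5.5% → $0.30
Ski goggles $134.85: sporting goods, $100.00 or more → 6.25% → $8.43
Sleeping bag $137.17: sporting goods, $100.00 or more → 6.25% → $8.57
Wall clock $50.36: general merchandise → 5.5% → $2.77
Camping tent (2-person) $90.88: sporting goods, under $100.00 → 0% → $0.00
Total tax = $0.30 + $8.43 + $8.57 + $2.77 = $20.07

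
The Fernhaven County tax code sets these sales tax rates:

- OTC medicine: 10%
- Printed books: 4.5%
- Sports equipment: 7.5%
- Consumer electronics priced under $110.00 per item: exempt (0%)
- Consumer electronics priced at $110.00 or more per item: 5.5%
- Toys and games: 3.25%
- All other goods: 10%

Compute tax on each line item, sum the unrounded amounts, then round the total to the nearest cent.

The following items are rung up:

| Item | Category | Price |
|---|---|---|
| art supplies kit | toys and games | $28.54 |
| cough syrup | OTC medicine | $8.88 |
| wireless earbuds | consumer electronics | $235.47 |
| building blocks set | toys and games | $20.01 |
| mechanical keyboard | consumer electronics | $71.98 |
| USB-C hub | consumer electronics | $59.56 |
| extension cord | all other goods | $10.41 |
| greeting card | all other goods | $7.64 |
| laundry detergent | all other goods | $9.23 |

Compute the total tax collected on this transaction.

Art supplies kit $28.54: toys and games → 3.25% → $0.92755
Cough syrup $8.88: OTC medicine → 10% → $0.888
Wireless earbuds $235.47: consumer electronics, $110.00 or more → 5.5% → $12.95085
Building blocks set $20.01: toys and games → 3.25% → $0.650325
Mechanical keyboard $71.98: consumer electronics, under $110.00 → 0% → $0.00
USB-C hub $59.56: consumer electronics, under $110.00 → 0% → $0.00
Extension cord $10.41: all other goods → 10% → $1.041
Greeting card $7.64: all other goods → 10% → $0.764
Laundry detergent $9.23: all other goods → 10% → $0.923
Unrounded tax sum = $18.144725 → $18.14

$18.14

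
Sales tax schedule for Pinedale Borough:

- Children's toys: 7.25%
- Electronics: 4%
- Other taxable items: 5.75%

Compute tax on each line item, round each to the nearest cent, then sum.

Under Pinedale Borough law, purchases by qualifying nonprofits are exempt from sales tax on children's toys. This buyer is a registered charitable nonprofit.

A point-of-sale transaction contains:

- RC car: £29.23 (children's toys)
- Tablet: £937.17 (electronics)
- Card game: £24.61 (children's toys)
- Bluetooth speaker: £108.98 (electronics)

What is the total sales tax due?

RC car £29.23: children's toys, buyer-exempt → 0% → £0.00
Tablet £937.17: electronics → 4% → £37.49
Card game £24.61: children's toys, buyer-exempt → 0% → £0.00
Bluetooth speaker £108.98: electronics → 4% → £4.36
Total tax = £37.49 + £4.36 = £41.85

£41.85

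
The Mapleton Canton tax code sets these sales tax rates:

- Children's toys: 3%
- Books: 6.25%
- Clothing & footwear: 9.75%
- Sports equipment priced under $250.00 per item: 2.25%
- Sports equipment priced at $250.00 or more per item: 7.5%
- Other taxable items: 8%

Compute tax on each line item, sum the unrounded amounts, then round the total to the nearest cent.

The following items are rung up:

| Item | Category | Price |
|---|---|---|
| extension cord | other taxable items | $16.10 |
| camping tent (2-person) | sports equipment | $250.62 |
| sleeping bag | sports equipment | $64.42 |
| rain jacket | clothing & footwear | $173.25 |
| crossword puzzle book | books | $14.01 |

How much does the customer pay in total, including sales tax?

Extension cord $16.10: other taxable items → 8% → $1.288
Camping tent (2-person) $250.62: sports equipment, $250.00 or more → 7.5% → $18.7965
Sleeping bag $64.42: sports equipment, under $250.00 → 2.25% → $1.44945
Rain jacket $173.25: clothing & footwear → 9.75% → $16.891875
Crossword puzzle book $14.01: books → 6.25% → $0.875625
Subtotal = $518.40; unrounded tax = $39.30145 → $39.30; total due = $557.70

$557.70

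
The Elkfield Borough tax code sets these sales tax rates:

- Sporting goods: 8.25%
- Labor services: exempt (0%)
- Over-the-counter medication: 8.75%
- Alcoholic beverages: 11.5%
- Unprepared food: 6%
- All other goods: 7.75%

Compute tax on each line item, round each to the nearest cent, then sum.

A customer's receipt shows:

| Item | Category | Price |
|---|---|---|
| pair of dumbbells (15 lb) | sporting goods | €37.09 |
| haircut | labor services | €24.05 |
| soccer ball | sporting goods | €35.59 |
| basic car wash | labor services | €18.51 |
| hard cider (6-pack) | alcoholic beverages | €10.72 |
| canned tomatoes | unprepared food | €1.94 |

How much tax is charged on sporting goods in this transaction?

€6.00

Pair of dumbbells (15 lb) €37.09: sporting goods → 8.25% → €3.06
Soccer ball €35.59: sporting goods → 8.25% → €2.94
Tax on sporting goods = €3.06 + €2.94 = €6.00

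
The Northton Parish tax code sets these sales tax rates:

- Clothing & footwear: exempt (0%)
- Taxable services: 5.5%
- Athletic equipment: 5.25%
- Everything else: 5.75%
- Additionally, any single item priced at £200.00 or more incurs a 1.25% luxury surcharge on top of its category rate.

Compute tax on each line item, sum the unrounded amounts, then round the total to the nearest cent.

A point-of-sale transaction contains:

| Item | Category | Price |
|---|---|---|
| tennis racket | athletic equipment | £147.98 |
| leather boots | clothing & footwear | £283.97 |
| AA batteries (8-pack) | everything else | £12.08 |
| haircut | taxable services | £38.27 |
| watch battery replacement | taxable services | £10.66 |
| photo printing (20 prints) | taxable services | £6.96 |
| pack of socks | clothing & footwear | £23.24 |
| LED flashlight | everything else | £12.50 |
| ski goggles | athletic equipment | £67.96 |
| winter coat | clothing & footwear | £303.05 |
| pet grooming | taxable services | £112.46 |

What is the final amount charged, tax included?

Tennis racket £147.98: athletic equipment → 5.25% → £7.76895
Leather boots £283.97: clothing & footwear → 0% + 1.25% surcharge = 1.25% → £3.549625
AA batteries (8-pack) £12.08: everything else → 5.75% → £0.6946
Haircut £38.27: taxable services → 5.5% → £2.10485
Watch battery replacement £10.66: taxable services → 5.5% → £0.5863
Photo printing (20 prints) £6.96: taxable services → 5.5% → £0.3828
Pack of socks £23.24: clothing & footwear → 0% → £0.00
LED flashlight £12.50: everything else → 5.75% → £0.71875
Ski goggles £67.96: athletic equipment → 5.25% → £3.5679
Winter coat £303.05: clothing & footwear → 0% + 1.25% surcharge = 1.25% → £3.788125
Pet grooming £112.46: taxable services → 5.5% → £6.1853
Subtotal = £1019.13; unrounded tax = £29.3472 → £29.35; total due = £1048.48

£1048.48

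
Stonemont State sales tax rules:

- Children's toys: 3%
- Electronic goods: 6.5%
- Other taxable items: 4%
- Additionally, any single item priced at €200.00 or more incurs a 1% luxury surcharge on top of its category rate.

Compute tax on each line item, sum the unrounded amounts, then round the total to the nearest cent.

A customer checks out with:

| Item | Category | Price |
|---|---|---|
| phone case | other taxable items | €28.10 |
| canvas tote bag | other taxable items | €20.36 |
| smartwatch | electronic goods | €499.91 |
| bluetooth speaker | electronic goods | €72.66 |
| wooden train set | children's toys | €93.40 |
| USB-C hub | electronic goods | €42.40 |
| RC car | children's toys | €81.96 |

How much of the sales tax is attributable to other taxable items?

Phone case €28.10: other taxable items → 4% → €1.124
Canvas tote bag €20.36: other taxable items → 4% → €0.8144
Tax on other taxable items: unrounded sum = €1.9384 → €1.94

€1.94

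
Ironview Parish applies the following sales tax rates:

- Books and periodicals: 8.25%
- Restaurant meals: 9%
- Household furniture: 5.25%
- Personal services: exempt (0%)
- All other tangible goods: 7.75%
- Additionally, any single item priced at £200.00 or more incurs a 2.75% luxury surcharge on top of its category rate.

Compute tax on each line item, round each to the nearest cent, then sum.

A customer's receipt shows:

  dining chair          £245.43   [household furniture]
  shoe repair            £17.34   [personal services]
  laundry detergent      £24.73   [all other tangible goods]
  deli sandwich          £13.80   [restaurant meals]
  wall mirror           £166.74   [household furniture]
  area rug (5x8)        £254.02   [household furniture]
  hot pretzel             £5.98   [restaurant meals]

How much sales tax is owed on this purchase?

£52.40

Dining chair £245.43: household furniture → 5.25% + 2.75% surcharge = 8% → £19.63
Shoe repair £17.34: personal services → 0% → £0.00
Laundry detergent £24.73: all other tangible goods → 7.75% → £1.92
Deli sandwich £13.80: restaurant meals → 9% → £1.24
Wall mirror £166.74: household furniture → 5.25% → £8.75
Area rug (5x8) £254.02: household furniture → 5.25% + 2.75% surcharge = 8% → £20.32
Hot pretzel £5.98: restaurant meals → 9% → £0.54
Total tax = £19.63 + £1.92 + £1.24 + £8.75 + £20.32 + £0.54 = £52.40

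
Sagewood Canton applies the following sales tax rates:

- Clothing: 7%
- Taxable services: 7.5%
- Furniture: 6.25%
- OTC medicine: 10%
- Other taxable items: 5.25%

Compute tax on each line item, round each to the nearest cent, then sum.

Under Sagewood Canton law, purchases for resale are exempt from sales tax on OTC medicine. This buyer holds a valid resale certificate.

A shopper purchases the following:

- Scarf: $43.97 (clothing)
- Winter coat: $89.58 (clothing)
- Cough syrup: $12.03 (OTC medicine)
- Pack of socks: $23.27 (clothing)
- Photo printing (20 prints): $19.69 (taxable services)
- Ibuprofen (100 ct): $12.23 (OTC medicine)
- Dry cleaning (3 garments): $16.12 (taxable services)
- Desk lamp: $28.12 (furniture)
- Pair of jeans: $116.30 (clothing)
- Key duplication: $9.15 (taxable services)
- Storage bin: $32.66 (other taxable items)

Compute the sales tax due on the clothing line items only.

$19.12

Scarf $43.97: clothing → 7% → $3.08
Winter coat $89.58: clothing → 7% → $6.27
Pack of socks $23.27: clothing → 7% → $1.63
Pair of jeans $116.30: clothing → 7% → $8.14
Tax on clothing = $3.08 + $6.27 + $1.63 + $8.14 = $19.12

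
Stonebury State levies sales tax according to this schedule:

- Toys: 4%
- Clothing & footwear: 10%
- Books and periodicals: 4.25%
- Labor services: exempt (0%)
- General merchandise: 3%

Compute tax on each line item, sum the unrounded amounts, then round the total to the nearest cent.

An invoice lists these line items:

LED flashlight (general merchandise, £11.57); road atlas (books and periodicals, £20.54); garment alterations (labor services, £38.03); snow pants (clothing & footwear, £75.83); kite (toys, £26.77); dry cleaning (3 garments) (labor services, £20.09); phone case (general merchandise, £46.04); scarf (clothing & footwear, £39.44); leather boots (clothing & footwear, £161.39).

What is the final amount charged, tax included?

LED flashlight £11.57: general merchandise → 3% → £0.3471
Road atlas £20.54: books and periodicals → 4.25% → £0.87295
Garment alterations £38.03: labor services → 0% → £0.00
Snow pants £75.83: clothing & footwear → 10% → £7.583
Kite £26.77: toys → 4% → £1.0708
Dry cleaning (3 garments) £20.09: labor services → 0% → £0.00
Phone case £46.04: general merchandise → 3% → £1.3812
Scarf £39.44: clothing & footwear → 10% → £3.944
Leather boots £161.39: clothing & footwear → 10% → £16.139
Subtotal = £439.70; unrounded tax = £31.33805 → £31.34; total due = £471.04

£471.04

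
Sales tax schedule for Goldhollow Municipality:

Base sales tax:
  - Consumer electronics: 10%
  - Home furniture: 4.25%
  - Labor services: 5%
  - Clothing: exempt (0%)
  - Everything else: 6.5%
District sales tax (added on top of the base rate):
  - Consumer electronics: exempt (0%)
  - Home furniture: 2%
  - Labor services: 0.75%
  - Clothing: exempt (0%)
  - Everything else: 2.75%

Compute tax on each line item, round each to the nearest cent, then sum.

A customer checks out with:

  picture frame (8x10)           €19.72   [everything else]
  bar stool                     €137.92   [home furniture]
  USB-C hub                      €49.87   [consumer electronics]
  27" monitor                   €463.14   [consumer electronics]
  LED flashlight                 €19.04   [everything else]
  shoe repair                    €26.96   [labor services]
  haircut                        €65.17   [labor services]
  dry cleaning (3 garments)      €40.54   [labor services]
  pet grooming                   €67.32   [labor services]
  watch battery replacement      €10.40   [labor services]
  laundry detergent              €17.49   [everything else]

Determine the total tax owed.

€77.22

Picture frame (8x10) €19.72: everything else → 6.5% + 2.75% district = 9.25% → €1.82
Bar stool €137.92: home furniture → 4.25% + 2% district = 6.25% → €8.62
USB-C hub €49.87: consumer electronics → 10% + 0% district = 10% → €4.99
27" monitor €463.14: consumer electronics → 10% + 0% district = 10% → €46.31
LED flashlight €19.04: everything else → 6.5% + 2.75% district = 9.25% → €1.76
Shoe repair €26.96: labor services → 5% + 0.75% district = 5.75% → €1.55
Haircut €65.17: labor services → 5% + 0.75% district = 5.75% → €3.75
Dry cleaning (3 garments) €40.54: labor services → 5% + 0.75% district = 5.75% → €2.33
Pet grooming €67.32: labor services → 5% + 0.75% district = 5.75% → €3.87
Watch battery replacement €10.40: labor services → 5% + 0.75% district = 5.75% → €0.60
Laundry detergent €17.49: everything else → 6.5% + 2.75% district = 9.25% → €1.62
Total tax = €1.82 + €8.62 + €4.99 + €46.31 + €1.76 + €1.55 + €3.75 + €2.33 + €3.87 + €0.60 + €1.62 = €77.22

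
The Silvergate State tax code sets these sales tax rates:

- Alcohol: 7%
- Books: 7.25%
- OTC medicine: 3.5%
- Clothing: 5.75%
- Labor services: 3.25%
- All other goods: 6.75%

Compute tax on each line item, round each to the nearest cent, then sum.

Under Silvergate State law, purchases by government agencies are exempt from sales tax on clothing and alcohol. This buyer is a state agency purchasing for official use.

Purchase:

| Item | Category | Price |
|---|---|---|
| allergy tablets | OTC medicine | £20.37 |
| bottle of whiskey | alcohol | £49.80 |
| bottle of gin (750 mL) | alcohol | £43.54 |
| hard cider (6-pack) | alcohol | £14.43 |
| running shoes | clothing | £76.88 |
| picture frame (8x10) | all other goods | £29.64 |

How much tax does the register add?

£2.71

Allergy tablets £20.37: OTC medicine → 3.5% → £0.71
Bottle of whiskey £49.80: alcohol, buyer-exempt → 0% → £0.00
Bottle of gin (750 mL) £43.54: alcohol, buyer-exempt → 0% → £0.00
Hard cider (6-pack) £14.43: alcohol, buyer-exempt → 0% → £0.00
Running shoes £76.88: clothing, buyer-exempt → 0% → £0.00
Picture frame (8x10) £29.64: all other goods → 6.75% → £2.00
Total tax = £0.71 + £2.00 = £2.71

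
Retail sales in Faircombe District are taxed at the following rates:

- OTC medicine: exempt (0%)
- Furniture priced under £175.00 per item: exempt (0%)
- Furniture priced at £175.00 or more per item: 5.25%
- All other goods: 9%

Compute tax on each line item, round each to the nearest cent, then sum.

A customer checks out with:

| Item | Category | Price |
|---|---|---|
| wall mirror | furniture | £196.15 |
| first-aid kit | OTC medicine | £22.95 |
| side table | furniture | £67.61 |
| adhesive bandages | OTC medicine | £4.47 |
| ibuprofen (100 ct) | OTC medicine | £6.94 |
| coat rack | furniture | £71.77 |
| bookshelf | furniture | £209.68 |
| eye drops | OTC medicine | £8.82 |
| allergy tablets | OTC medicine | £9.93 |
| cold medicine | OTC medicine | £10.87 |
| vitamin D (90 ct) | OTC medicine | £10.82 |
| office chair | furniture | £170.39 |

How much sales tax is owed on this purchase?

Wall mirror £196.15: furniture, £175.00 or more → 5.25% → £10.30
First-aid kit £22.95: OTC medicine → 0% → £0.00
Side table £67.61: furniture, under £175.00 → 0% → £0.00
Adhesive bandages £4.47: OTC medicine → 0% → £0.00
Ibuprofen (100 ct) £6.94: OTC medicine → 0% → £0.00
Coat rack £71.77: furniture, under £175.00 → 0% → £0.00
Bookshelf £209.68: furniture, £175.00 or more → 5.25% → £11.01
Eye drops £8.82: OTC medicine → 0% → £0.00
Allergy tablets £9.93: OTC medicine → 0% → £0.00
Cold medicine £10.87: OTC medicine → 0% → £0.00
Vitamin D (90 ct) £10.82: OTC medicine → 0% → £0.00
Office chair £170.39: furniture, under £175.00 → 0% → £0.00
Total tax = £10.30 + £11.01 = £21.31

£21.31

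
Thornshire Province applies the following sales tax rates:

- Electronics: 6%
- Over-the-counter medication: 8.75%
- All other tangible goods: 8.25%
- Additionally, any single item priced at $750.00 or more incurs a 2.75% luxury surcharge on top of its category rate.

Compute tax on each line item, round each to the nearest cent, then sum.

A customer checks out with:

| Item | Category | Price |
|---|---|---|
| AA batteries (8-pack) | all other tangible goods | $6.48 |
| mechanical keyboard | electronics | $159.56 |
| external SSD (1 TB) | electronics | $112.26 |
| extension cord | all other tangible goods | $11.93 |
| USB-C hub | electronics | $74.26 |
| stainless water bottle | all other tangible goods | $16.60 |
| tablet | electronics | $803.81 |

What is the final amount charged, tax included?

$1278.88

AA batteries (8-pack) $6.48: all other tangible goods → 8.25% → $0.53
Mechanical keyboard $159.56: electronics → 6% → $9.57
External SSD (1 TB) $112.26: electronics → 6% → $6.74
Extension cord $11.93: all other tangible goods → 8.25% → $0.98
USB-C hub $74.26: electronics → 6% → $4.46
Stainless water bottle $16.60: all other tangible goods → 8.25% → $1.37
Tablet $803.81: electronics → 6% + 2.75% surcharge = 8.75% → $70.33
Subtotal = $1184.90; tax = $93.98; total due = $1278.88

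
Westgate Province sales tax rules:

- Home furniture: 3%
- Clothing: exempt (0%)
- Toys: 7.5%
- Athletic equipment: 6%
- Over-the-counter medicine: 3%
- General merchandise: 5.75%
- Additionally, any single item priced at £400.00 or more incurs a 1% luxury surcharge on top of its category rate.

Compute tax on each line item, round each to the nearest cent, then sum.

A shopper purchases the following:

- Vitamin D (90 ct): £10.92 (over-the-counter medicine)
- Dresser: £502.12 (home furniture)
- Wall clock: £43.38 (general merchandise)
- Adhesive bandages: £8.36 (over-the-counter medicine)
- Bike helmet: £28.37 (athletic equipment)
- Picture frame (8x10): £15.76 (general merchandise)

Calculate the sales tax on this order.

£25.76

Vitamin D (90 ct) £10.92: over-the-counter medicine → 3% → £0.33
Dresser £502.12: home furniture → 3% + 1% surcharge = 4% → £20.08
Wall clock £43.38: general merchandise → 5.75% → £2.49
Adhesive bandages £8.36: over-the-counter medicine → 3% → £0.25
Bike helmet £28.37: athletic equipment → 6% → £1.70
Picture frame (8x10) £15.76: general merchandise → 5.75% → £0.91
Total tax = £0.33 + £20.08 + £2.49 + £0.25 + £1.70 + £0.91 = £25.76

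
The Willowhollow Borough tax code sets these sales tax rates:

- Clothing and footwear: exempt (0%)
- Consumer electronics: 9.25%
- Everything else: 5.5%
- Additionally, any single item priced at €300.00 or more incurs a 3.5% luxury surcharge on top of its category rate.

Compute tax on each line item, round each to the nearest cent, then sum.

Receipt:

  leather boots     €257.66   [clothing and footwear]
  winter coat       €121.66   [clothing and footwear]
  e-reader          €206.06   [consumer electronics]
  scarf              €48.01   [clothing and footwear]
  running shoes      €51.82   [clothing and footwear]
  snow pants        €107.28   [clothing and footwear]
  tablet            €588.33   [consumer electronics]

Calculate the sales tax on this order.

Leather boots €257.66: clothing and footwear → 0% → €0.00
Winter coat €121.66: clothing and footwear → 0% → €0.00
E-reader €206.06: consumer electronics → 9.25% → €19.06
Scarf €48.01: clothing and footwear → 0% → €0.00
Running shoes €51.82: clothing and footwear → 0% → €0.00
Snow pants €107.28: clothing and footwear → 0% → €0.00
Tablet €588.33: consumer electronics → 9.25% + 3.5% surcharge = 12.75% → €75.01
Total tax = €19.06 + €75.01 = €94.07

€94.07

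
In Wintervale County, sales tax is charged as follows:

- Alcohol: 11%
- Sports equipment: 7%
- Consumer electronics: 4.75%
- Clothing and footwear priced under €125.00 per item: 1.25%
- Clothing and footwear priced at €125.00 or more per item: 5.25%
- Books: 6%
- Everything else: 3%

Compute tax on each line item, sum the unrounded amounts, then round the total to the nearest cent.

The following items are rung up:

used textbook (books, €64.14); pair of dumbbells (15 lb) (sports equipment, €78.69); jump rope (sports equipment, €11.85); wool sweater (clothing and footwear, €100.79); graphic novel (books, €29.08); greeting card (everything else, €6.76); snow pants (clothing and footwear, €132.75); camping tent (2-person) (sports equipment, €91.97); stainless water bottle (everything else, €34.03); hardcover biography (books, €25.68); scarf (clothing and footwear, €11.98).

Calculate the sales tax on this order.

Used textbook €64.14: books → 6% → €3.8484
Pair of dumbbells (15 lb) €78.69: sports equipment → 7% → €5.5083
Jump rope €11.85: sports equipment → 7% → €0.8295
Wool sweater €100.79: clothing and footwear, under €125.00 → 1.25% → €1.259875
Graphic novel €29.08: books → 6% → €1.7448
Greeting card €6.76: everything else → 3% → €0.2028
Snow pants €132.75: clothing and footwear, €125.00 or more → 5.25% → €6.969375
Camping tent (2-person) €91.97: sports equipment → 7% → €6.4379
Stainless water bottle €34.03: everything else → 3% → €1.0209
Hardcover biography €25.68: books → 6% → €1.5408
Scarf €11.98: clothing and footwear, under €125.00 → 1.25% → €0.14975
Unrounded tax sum = €29.5124 → €29.51

€29.51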